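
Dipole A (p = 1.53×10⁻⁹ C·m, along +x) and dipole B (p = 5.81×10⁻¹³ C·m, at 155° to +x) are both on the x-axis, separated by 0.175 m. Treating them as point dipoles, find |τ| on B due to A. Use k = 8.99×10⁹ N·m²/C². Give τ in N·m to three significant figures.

τ ≈ 1.26×10⁻⁹ N·m

The second dipole sits on the axis of the first, so the field there is axial: E₁ = 2kp₁/r³ along +x.
E₁ = 2(8.99×10⁹)(1.53×10⁻⁹)/(0.175)³ = 5133 N/C.
Torque on the second dipole: τ = p₂ E₁ sinθ.
τ = (5.81×10⁻¹³)(5133)·sin155° = 1.260×10⁻⁹ N·m.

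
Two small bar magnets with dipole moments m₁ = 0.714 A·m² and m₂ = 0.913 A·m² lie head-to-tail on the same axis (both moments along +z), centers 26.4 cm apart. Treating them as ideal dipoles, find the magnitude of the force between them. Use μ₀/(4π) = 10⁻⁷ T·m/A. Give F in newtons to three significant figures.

On-axis B of dipole 1: B = (μ₀/4π)·2m₁/r³. Force on dipole 2: F = m₂·dB/dr.
dB/dr = −(μ₀/4π)·6m₁/r⁴, so |F| = (μ₀/4π)·6m₁m₂/r⁴.
F = 6(10⁻⁷)(0.714)(0.913)/(0.264)⁴ = 8.052×10⁻⁵ N.

F ≈ 8.05×10⁻⁵ N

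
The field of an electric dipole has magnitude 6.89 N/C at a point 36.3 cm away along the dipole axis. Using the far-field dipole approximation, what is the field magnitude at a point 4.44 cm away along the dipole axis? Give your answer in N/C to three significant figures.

Dipole fields scale as 1/r³ in the far field; the geometry is the same at both points.
E₂ = E₁ · (r₁/r₂)³ = 6.89 · (36.3/4.44)³.
(r₁/r₂)³ = (8.176)³ = 546.5.
E₂ ≈ 3765 N/C.

E ≈ 3770 N/C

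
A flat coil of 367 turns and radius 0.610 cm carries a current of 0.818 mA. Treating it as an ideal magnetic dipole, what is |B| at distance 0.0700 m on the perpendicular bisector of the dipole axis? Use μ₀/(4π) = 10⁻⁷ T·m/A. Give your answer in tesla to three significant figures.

B ≈ 1.02×10⁻⁸ T

m = NIA = NIπa² = 367·(8.18×10⁻⁴)·π·(0.00610)² = 3.509×10⁻⁵ A·m².
In the equatorial plane B = (μ₀/4π)·m/r³ (half the axial value).
B = (10⁻⁷)·(3.509×10⁻⁵) / (0.0700)³ = 1.023×10⁻⁸ T.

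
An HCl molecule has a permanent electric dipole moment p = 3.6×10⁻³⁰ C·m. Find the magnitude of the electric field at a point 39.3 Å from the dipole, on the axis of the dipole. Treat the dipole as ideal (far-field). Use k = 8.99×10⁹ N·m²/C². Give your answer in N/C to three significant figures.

E ≈ 1.07×10⁶ N/C

On the dipole axis E = 2kp/r³.
E = 2·(8.99×10⁹)(3.60×10⁻³⁰) / (3.93×10⁻⁹)³ = 1.066×10⁶ N/C.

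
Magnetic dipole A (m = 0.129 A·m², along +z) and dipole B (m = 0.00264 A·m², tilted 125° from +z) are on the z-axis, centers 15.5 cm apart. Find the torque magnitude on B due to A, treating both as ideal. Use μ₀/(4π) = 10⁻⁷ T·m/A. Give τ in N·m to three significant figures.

Dipole B is on the axis of dipole A, so B₁ there is axial: B₁ = (μ₀/4π)·2m₁/r³ along +z.
B₁ = 2(10⁻⁷)(0.129)/(0.155)³ = 6.928×10⁻⁶ T.
τ = m₂ B₁ sinθ.
τ = (0.00264)(6.928×10⁻⁶)·sin125° = 1.498×10⁻⁸ N·m.

τ ≈ 1.50×10⁻⁸ N·m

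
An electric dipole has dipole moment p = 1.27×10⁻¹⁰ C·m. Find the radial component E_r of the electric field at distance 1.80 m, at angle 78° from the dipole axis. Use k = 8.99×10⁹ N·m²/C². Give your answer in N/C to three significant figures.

For a dipole, E_r = (2kp cosθ)/r³.
kp/r³ = (8.99×10⁹)(1.27×10⁻¹⁰)/(1.80)³ = 0.1958 N/C.
E_r = 2·0.1958·cos78° = 0.08141 N/C.

E_r ≈ 0.0814 N/C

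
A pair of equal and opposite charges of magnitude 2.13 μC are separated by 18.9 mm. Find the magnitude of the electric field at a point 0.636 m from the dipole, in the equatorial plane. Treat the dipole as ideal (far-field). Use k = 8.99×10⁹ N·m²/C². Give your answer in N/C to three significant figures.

E ≈ 1410 N/C

Dipole moment p = qd = (2.13×10⁻⁶ C)(0.0189 m) = 4.026×10⁻⁸ C·m.
In the equatorial plane E = kp/r³.
E = (8.99×10⁹)(4.026×10⁻⁸) / (0.636)³ = 1407 N/C.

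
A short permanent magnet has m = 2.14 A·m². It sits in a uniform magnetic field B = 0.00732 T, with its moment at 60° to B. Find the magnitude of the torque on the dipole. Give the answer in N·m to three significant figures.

τ ≈ 0.0136 N·m

Torque on a magnetic dipole: τ = mB sinθ.
τ = (2.14)(0.00732)·sin60° = 0.01357 N·m.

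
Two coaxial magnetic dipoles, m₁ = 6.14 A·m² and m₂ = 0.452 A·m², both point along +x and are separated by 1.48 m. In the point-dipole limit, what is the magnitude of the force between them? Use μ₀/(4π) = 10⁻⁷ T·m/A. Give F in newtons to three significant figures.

F ≈ 3.47×10⁻⁷ N

On-axis B of dipole 1: B = (μ₀/4π)·2m₁/r³. Force on dipole 2: F = m₂·dB/dr.
dB/dr = −(μ₀/4π)·6m₁/r⁴, so |F| = (μ₀/4π)·6m₁m₂/r⁴.
F = 6(10⁻⁷)(6.14)(0.452)/(1.48)⁴ = 3.471×10⁻⁷ N.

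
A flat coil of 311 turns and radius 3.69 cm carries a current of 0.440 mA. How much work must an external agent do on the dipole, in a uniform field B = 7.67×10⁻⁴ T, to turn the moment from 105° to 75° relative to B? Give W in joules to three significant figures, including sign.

m = NIA = NIπa² = 311·(4.40×10⁻⁴)·π·(0.0369)² = 5.854×10⁻⁴ A·m².
W_ext = ΔU = −mB cosθ₂ + mB cosθ₁ = mB(cosθ₁ − cosθ₂).
W = (5.854×10⁻⁴)(7.67×10⁻⁴)·(cos105° − cos75°) = (4.490×10⁻⁷)·(-0.5176) = -2.324×10⁻⁷ J.

W ≈ -2.32×10⁻⁷ J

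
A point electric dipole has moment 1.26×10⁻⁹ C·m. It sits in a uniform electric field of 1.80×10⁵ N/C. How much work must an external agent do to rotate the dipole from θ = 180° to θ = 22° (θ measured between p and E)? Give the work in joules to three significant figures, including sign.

W_ext = ΔU = U(θ₂) − U(θ₁) = −pE cosθ₂ − (−pE cosθ₁) = pE(cosθ₁ − cosθ₂).
W = (1.26×10⁻⁹)(1.80×10⁵)·(cos180° − cos22°) = (2.268×10⁻⁴)·(-1.9272) = -4.371×10⁻⁴ J.

W ≈ -4.37×10⁻⁴ J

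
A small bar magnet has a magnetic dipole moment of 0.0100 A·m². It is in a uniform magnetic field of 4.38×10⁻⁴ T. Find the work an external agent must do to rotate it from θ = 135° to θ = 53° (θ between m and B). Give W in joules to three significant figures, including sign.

W ≈ -5.73×10⁻⁶ J

W_ext = ΔU = −mB cosθ₂ + mB cosθ₁ = mB(cosθ₁ − cosθ₂).
W = (0.0100)(4.38×10⁻⁴)·(cos135° − cos53°) = (4.380×10⁻⁶)·(-1.3089) = -5.733×10⁻⁶ J.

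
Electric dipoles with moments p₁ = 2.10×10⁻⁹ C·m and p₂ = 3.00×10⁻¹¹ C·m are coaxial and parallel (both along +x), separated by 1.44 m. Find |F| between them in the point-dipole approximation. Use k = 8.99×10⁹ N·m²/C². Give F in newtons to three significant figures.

On-axis field of dipole 1 at distance r: E = 2kp₁/r³. Force on dipole 2 is F = p₂·dE/dr (gradient along axis).
dE/dr = −6kp₁/r⁴, so |F| = 6kp₁p₂/r⁴ (attractive for aligned moments).
F = 6(8.99×10⁹)(2.10×10⁻⁹)(3.00×10⁻¹¹)/(1.44)⁴ = 7.903×10⁻¹⁰ N.

F ≈ 7.90×10⁻¹⁰ N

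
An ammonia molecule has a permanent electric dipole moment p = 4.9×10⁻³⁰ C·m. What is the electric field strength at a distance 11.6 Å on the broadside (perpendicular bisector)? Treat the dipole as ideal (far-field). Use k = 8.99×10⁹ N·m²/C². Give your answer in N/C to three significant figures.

E ≈ 2.82×10⁷ N/C

In the equatorial plane E = kp/r³.
E = (8.99×10⁹)(4.90×10⁻³⁰) / (1.16×10⁻⁹)³ = 2.822×10⁷ N/C.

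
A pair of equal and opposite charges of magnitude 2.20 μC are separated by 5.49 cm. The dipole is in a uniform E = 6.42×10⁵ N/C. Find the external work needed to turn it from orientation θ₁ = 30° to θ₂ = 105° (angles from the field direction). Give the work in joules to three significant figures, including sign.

W ≈ 0.0872 J

Dipole moment p = qd = (2.20×10⁻⁶ C)(0.0549 m) = 1.208×10⁻⁷ C·m.
W_ext = ΔU = U(θ₂) − U(θ₁) = −pE cosθ₂ − (−pE cosθ₁) = pE(cosθ₁ − cosθ₂).
W = (1.208×10⁻⁷)(6.42×10⁵)·(cos30° − cos105°) = (0.07755)·(+1.1248) = 0.08724 J.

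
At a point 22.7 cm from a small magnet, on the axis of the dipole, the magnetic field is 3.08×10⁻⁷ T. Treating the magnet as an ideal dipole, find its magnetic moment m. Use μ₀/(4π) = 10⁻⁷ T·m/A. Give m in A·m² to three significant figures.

On axis B = (μ₀/4π)·2m/r³, so m = Br³·4π/(μ₀·2).
m = (3.08×10⁻⁷)·(0.227)³ / (2·10⁻⁷) = 0.01801 A·m².

m ≈ 0.0180 A·m²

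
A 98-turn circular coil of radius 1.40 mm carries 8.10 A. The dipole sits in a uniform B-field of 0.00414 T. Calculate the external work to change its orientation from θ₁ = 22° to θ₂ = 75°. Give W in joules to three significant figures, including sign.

W ≈ 1.35×10⁻⁵ J

m = NIA = NIπa² = 98·(8.10)·π·(0.00140)² = 0.004888 A·m².
W_ext = ΔU = −mB cosθ₂ + mB cosθ₁ = mB(cosθ₁ − cosθ₂).
W = (0.004888)(0.00414)·(cos22° − cos75°) = (2.024×10⁻⁵)·(+0.6684) = 1.353×10⁻⁵ J.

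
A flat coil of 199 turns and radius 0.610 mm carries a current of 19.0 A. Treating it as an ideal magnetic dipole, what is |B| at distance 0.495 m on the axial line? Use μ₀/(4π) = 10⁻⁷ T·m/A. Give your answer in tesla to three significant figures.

B ≈ 7.29×10⁻⁹ T

m = NIA = NIπa² = 199·(19.0)·π·(6.10×10⁻⁴)² = 0.00442 A·m².
On axis B = (μ₀/4π)·2m/r³.
B = 2·(10⁻⁷)·(0.00442) / (0.495)³ = 7.288×10⁻⁹ T.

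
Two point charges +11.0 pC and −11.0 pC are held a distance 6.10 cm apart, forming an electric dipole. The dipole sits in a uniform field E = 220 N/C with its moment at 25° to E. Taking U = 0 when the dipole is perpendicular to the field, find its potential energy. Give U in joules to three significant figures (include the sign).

Dipole moment p = qd = (1.10×10⁻¹¹ C)(0.0610 m) = 6.71×10⁻¹³ C·m.
U = −p·E = −pE cosθ.
U = −(6.71×10⁻¹³)(220)·cos25° = -1.338×10⁻¹⁰ J.

U ≈ -1.34×10⁻¹⁰ J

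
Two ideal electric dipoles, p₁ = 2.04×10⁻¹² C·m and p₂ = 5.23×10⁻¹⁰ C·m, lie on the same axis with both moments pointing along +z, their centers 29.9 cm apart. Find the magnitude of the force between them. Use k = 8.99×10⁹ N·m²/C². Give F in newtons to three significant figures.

On-axis field of dipole 1 at distance r: E = 2kp₁/r³. Force on dipole 2 is F = p₂·dE/dr (gradient along axis).
dE/dr = −6kp₁/r⁴, so |F| = 6kp₁p₂/r⁴ (attractive for aligned moments).
F = 6(8.99×10⁹)(2.04×10⁻¹²)(5.23×10⁻¹⁰)/(0.299)⁴ = 7.200×10⁻⁹ N.

F ≈ 7.20×10⁻⁹ N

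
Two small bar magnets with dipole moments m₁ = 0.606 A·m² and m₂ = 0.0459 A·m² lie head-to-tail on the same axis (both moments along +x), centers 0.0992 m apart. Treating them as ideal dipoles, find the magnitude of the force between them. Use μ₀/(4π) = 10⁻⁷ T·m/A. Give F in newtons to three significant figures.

F ≈ 1.72×10⁻⁴ N

On-axis B of dipole 1: B = (μ₀/4π)·2m₁/r³. Force on dipole 2: F = m₂·dB/dr.
dB/dr = −(μ₀/4π)·6m₁/r⁴, so |F| = (μ₀/4π)·6m₁m₂/r⁴.
F = 6(10⁻⁷)(0.606)(0.0459)/(0.0992)⁴ = 1.723×10⁻⁴ N.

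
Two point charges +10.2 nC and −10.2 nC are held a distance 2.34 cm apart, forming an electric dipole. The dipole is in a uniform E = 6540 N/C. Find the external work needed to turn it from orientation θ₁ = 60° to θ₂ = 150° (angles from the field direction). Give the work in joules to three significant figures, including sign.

Dipole moment p = qd = (1.02×10⁻⁸ C)(0.0234 m) = 2.387×10⁻¹⁰ C·m.
W_ext = ΔU = U(θ₂) − U(θ₁) = −pE cosθ₂ − (−pE cosθ₁) = pE(cosθ₁ − cosθ₂).
W = (2.387×10⁻¹⁰)(6540)·(cos60° − cos150°) = (1.561×10⁻⁶)·(+1.3660) = 2.132×10⁻⁶ J.

W ≈ 2.13×10⁻⁶ J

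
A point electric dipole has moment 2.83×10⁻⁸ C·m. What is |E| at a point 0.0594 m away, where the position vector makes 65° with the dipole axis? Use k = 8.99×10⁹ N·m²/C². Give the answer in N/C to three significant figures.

At angle θ the dipole field magnitude is E = (kp/r³)·√(1 + 3cos²θ).
kp/r³ = (8.99×10⁹)(2.83×10⁻⁸) / (0.0594)³ = 1.214×10⁶ N/C.
√(1 + 3cos²65°) = √(1 + 3·0.1786) = √1.5358 ≈ 1.2393.
E ≈ 1.214×10⁶ × 1.239 = 1.504×10⁶ N/C.

E ≈ 1.50×10⁶ N/C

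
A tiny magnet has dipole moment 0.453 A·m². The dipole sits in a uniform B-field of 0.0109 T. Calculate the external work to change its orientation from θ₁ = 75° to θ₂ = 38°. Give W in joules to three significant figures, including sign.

W_ext = ΔU = −mB cosθ₂ + mB cosθ₁ = mB(cosθ₁ − cosθ₂).
W = (0.453)(0.0109)·(cos75° − cos38°) = (0.004938)·(-0.5292) = -0.002613 J.

W ≈ -0.00261 J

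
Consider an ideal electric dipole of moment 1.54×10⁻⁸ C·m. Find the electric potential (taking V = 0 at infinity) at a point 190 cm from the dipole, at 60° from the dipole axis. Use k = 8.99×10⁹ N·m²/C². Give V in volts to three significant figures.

V ≈ 19.2 V

The dipole potential is V = kp cosθ / r².
V = (8.99×10⁹)(1.54×10⁻⁸)·cos60° / (1.90)² = 19.18 V.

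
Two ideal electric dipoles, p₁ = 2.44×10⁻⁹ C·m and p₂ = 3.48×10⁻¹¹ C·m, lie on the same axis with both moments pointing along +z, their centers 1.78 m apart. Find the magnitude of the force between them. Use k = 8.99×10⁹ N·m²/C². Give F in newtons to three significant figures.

On-axis field of dipole 1 at distance r: E = 2kp₁/r³. Force on dipole 2 is F = p₂·dE/dr (gradient along axis).
dE/dr = −6kp₁/r⁴, so |F| = 6kp₁p₂/r⁴ (attractive for aligned moments).
F = 6(8.99×10⁹)(2.44×10⁻⁹)(3.48×10⁻¹¹)/(1.78)⁴ = 4.562×10⁻¹⁰ N.

F ≈ 4.56×10⁻¹⁰ N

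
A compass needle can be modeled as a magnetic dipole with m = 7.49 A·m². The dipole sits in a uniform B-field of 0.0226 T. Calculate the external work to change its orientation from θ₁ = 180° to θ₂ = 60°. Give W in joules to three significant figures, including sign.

W ≈ -0.254 J

W_ext = ΔU = −mB cosθ₂ + mB cosθ₁ = mB(cosθ₁ − cosθ₂).
W = (7.49)(0.0226)·(cos180° − cos60°) = (0.1693)·(-1.5000) = -0.2539 J.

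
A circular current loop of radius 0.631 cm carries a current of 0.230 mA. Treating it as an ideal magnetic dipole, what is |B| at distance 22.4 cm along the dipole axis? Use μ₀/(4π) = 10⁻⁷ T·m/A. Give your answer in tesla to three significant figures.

Magnetic moment m = IA = Iπa² = (2.30×10⁻⁴)·π·(0.00631)² = 2.877×10⁻⁸ A·m².
On axis B = (μ₀/4π)·2m/r³.
B = 2·(10⁻⁷)·(2.877×10⁻⁸) / (0.224)³ = 5.119×10⁻¹³ T.

B ≈ 5.12×10⁻¹³ T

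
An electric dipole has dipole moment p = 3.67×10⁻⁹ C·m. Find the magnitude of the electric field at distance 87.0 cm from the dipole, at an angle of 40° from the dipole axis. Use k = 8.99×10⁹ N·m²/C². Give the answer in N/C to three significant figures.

At angle θ the dipole field magnitude is E = (kp/r³)·√(1 + 3cos²θ).
kp/r³ = (8.99×10⁹)(3.67×10⁻⁹) / (0.870)³ = 50.10 N/C.
√(1 + 3cos²40°) = √(1 + 3·0.5868) = √2.7605 ≈ 1.6615.
E ≈ 50.10 × 1.661 = 83.25 N/C.

E ≈ 83.2 N/C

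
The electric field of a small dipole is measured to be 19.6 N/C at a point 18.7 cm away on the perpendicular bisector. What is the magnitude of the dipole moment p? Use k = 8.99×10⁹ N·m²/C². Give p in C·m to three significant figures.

In the equatorial plane E = kp/r³, so p = Er³/(k).
p = (19.6)·(0.187)³ / (8.99×10⁹) = 1.426×10⁻¹¹ C·m.

p ≈ 1.43×10⁻¹¹ C·m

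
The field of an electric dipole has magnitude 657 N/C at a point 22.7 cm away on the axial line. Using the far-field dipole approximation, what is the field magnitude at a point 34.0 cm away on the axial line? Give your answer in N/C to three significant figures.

E ≈ 196 N/C

Dipole fields scale as 1/r³ in the far field; the geometry is the same at both points.
E₂ = E₁ · (r₁/r₂)³ = 657 · (22.7/34.0)³.
(r₁/r₂)³ = (0.6676)³ = 0.2976.
E₂ ≈ 195.5 N/C.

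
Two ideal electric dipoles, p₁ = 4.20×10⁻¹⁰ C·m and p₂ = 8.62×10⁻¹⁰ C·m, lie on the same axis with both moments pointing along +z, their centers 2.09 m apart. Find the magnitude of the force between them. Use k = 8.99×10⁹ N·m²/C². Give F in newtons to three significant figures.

F ≈ 1.02×10⁻⁹ N

On-axis field of dipole 1 at distance r: E = 2kp₁/r³. Force on dipole 2 is F = p₂·dE/dr (gradient along axis).
dE/dr = −6kp₁/r⁴, so |F| = 6kp₁p₂/r⁴ (attractive for aligned moments).
F = 6(8.99×10⁹)(4.20×10⁻¹⁰)(8.62×10⁻¹⁰)/(2.09)⁴ = 1.023×10⁻⁹ N.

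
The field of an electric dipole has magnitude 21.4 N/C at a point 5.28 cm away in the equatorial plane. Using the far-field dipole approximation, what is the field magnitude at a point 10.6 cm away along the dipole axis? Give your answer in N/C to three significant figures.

E ≈ 5.29 N/C

Dipole fields scale as 1/r³ in the far field.
The axial field is twice the equatorial field at the same r, so the geometry factor is 2/1.
E₂ = E₁ · (2/1) · (r₁/r₂)³ = 21.4 · 2 · (5.28/10.6)³.
(r₁/r₂)³ = (0.4981)³ = 0.1236.
E₂ ≈ 5.290 N/C.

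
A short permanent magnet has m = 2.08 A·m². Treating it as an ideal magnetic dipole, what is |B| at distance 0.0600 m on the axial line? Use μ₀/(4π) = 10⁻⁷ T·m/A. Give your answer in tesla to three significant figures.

B ≈ 0.00193 T

On axis B = (μ₀/4π)·2m/r³.
B = 2·(10⁻⁷)·(2.08) / (0.0600)³ = 0.001926 T.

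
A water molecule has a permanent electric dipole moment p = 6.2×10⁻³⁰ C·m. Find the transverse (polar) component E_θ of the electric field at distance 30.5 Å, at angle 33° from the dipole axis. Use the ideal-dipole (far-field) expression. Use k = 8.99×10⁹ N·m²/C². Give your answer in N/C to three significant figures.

E_θ ≈ 1.07×10⁶ N/C

For a dipole, E_θ = (kp sinθ)/r³.
kp/r³ = (8.99×10⁹)(6.20×10⁻³⁰)/(3.05×10⁻⁹)³ = 1.964×10⁶ N/C.
E_θ = 1.964×10⁶·sin33° = 1.070×10⁶ N/C.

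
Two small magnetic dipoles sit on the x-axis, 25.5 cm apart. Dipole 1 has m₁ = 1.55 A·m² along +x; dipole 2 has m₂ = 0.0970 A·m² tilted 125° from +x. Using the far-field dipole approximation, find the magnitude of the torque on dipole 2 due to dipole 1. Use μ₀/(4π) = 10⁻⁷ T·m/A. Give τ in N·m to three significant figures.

τ ≈ 1.49×10⁻⁶ N·m

Dipole B is on the axis of dipole A, so B₁ there is axial: B₁ = (μ₀/4π)·2m₁/r³ along +x.
B₁ = 2(10⁻⁷)(1.55)/(0.255)³ = 1.870×10⁻⁵ T.
τ = m₂ B₁ sinθ.
τ = (0.0970)(1.870×10⁻⁵)·sin125° = 1.486×10⁻⁶ N·m.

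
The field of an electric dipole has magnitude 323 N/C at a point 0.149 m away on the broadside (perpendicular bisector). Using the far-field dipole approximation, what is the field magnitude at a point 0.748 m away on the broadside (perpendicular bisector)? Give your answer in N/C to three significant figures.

E ≈ 2.55 N/C

Dipole fields scale as 1/r³ in the far field; the geometry is the same at both points.
E₂ = E₁ · (r₁/r₂)³ = 323 · (0.149/0.748)³.
(r₁/r₂)³ = (0.1992)³ = 0.007904.
E₂ ≈ 2.553 N/C.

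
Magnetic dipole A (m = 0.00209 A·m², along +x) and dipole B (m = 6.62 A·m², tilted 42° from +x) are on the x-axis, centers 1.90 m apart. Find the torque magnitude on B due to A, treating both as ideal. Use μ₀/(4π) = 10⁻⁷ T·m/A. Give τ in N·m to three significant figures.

Dipole B is on the axis of dipole A, so B₁ there is axial: B₁ = (μ₀/4π)·2m₁/r³ along +x.
B₁ = 2(10⁻⁷)(0.00209)/(1.90)³ = 6.094×10⁻¹¹ T.
τ = m₂ B₁ sinθ.
τ = (6.62)(6.094×10⁻¹¹)·sin42° = 2.700×10⁻¹⁰ N·m.

τ ≈ 2.70×10⁻¹⁰ N·m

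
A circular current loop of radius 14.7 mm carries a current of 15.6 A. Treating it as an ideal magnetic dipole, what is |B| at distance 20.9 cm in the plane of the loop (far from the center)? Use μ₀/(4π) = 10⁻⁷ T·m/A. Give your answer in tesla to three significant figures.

Magnetic moment m = IA = Iπa² = (15.6)·π·(0.0147)² = 0.01059 A·m².
In the equatorial plane B = (μ₀/4π)·m/r³ (half the axial value).
B = (10⁻⁷)·(0.01059) / (0.209)³ = 1.160×10⁻⁷ T.

B ≈ 1.16×10⁻⁷ T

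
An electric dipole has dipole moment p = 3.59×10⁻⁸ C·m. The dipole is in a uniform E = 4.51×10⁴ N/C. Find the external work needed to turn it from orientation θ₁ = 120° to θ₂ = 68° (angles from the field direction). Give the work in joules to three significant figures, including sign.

W ≈ -0.00142 J

W_ext = ΔU = U(θ₂) − U(θ₁) = −pE cosθ₂ − (−pE cosθ₁) = pE(cosθ₁ − cosθ₂).
W = (3.59×10⁻⁸)(4.51×10⁴)·(cos120° − cos68°) = (0.001619)·(-0.8746) = -0.001416 J.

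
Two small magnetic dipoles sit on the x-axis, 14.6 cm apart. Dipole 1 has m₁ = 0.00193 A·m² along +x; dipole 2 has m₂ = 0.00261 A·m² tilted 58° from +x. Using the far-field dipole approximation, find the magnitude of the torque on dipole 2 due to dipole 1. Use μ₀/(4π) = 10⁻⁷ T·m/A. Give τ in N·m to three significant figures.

Dipole B is on the axis of dipole A, so B₁ there is axial: B₁ = (μ₀/4π)·2m₁/r³ along +x.
B₁ = 2(10⁻⁷)(0.00193)/(0.146)³ = 1.240×10⁻⁷ T.
τ = m₂ B₁ sinθ.
τ = (0.00261)(1.240×10⁻⁷)·sin58° = 2.745×10⁻¹⁰ N·m.

τ ≈ 2.75×10⁻¹⁰ N·m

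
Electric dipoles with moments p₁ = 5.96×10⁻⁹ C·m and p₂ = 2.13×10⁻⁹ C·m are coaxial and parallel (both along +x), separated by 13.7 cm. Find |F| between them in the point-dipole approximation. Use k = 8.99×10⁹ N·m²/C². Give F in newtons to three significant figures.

F ≈ 0.00194 N

On-axis field of dipole 1 at distance r: E = 2kp₁/r³. Force on dipole 2 is F = p₂·dE/dr (gradient along axis).
dE/dr = −6kp₁/r⁴, so |F| = 6kp₁p₂/r⁴ (attractive for aligned moments).
F = 6(8.99×10⁹)(5.96×10⁻⁹)(2.13×10⁻⁹)/(0.137)⁴ = 0.001944 N.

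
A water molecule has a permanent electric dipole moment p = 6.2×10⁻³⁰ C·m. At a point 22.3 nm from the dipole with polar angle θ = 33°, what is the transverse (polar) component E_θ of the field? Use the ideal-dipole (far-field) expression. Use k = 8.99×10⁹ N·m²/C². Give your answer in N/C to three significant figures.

For a dipole, E_θ = (kp sinθ)/r³.
kp/r³ = (8.99×10⁹)(6.20×10⁻³⁰)/(2.23×10⁻⁸)³ = 5026 N/C.
E_θ = 5026·sin33° = 2737 N/C.

E_θ ≈ 2740 N/C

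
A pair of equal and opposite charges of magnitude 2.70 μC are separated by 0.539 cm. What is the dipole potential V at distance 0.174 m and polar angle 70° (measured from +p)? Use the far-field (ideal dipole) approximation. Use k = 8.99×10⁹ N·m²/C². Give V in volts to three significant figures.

V ≈ 1480 V

Dipole moment p = qd = (2.70×10⁻⁶ C)(0.00539 m) = 1.455×10⁻⁸ C·m.
The dipole potential is V = kp cosθ / r².
V = (8.99×10⁹)(1.455×10⁻⁸)·cos70° / (0.174)² = 1478 V.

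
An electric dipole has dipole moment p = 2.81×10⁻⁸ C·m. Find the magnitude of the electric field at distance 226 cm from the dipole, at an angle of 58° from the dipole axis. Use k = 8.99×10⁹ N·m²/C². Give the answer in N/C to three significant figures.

E ≈ 29.7 N/C

At angle θ the dipole field magnitude is E = (kp/r³)·√(1 + 3cos²θ).
kp/r³ = (8.99×10⁹)(2.81×10⁻⁸) / (2.26)³ = 21.88 N/C.
√(1 + 3cos²58°) = √(1 + 3·0.2808) = √1.8424 ≈ 1.3574.
E ≈ 21.88 × 1.357 = 29.71 N/C.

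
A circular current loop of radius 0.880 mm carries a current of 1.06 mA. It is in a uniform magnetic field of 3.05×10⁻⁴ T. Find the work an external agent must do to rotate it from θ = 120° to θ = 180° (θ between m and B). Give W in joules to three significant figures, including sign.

W ≈ 3.93×10⁻¹³ J

Magnetic moment m = IA = Iπa² = (0.00106)·π·(8.80×10⁻⁴)² = 2.579×10⁻⁹ A·m².
W_ext = ΔU = −mB cosθ₂ + mB cosθ₁ = mB(cosθ₁ − cosθ₂).
W = (2.579×10⁻⁹)(3.05×10⁻⁴)·(cos120° − cos180°) = (7.866×10⁻¹³)·(+0.5000) = 3.933×10⁻¹³ J.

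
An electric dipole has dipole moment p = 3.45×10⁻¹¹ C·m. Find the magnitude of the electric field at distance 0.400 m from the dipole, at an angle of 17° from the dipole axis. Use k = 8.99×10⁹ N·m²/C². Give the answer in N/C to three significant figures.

At angle θ the dipole field magnitude is E = (kp/r³)·√(1 + 3cos²θ).
kp/r³ = (8.99×10⁹)(3.45×10⁻¹¹) / (0.400)³ = 4.846 N/C.
√(1 + 3cos²17°) = √(1 + 3·0.9145) = √3.7436 ≈ 1.9348.
E ≈ 4.846 × 1.935 = 9.377 N/C.

E ≈ 9.38 N/C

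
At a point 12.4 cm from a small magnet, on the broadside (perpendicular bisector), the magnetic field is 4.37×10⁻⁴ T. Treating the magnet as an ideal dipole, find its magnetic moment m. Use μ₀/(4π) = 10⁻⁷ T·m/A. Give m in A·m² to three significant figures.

m ≈ 8.33 A·m²

In the equatorial plane B = (μ₀/4π)·m/r³, so m = Br³·4π/(μ₀).
m = (4.37×10⁻⁴)·(0.124)³ / (10⁻⁷) = 8.332 A·m².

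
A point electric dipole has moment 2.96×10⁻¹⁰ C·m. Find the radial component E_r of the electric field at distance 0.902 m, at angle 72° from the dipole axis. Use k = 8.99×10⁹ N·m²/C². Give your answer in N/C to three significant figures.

For a dipole, E_r = (2kp cosθ)/r³.
kp/r³ = (8.99×10⁹)(2.96×10⁻¹⁰)/(0.902)³ = 3.626 N/C.
E_r = 2·3.626·cos72° = 2.241 N/C.

E_r ≈ 2.24 N/C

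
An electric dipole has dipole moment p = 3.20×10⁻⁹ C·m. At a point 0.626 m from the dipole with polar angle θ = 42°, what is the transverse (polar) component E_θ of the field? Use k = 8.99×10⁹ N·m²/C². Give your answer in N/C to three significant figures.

For a dipole, E_θ = (kp sinθ)/r³.
kp/r³ = (8.99×10⁹)(3.20×10⁻⁹)/(0.626)³ = 117.3 N/C.
E_θ = 117.3·sin42° = 78.47 N/C.

E_θ ≈ 78.5 N/C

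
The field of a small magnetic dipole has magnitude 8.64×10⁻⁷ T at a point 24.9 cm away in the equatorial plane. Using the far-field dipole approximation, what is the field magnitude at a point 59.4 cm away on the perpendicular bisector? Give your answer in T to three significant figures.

B ≈ 6.36×10⁻⁸ T

Dipole fields scale as 1/r³ in the far field; the geometry is the same at both points.
B₂ = B₁ · (r₁/r₂)³ = 8.64×10⁻⁷ · (24.9/59.4)³.
(r₁/r₂)³ = (0.4192)³ = 0.07366.
B₂ ≈ 6.364×10⁻⁸ T.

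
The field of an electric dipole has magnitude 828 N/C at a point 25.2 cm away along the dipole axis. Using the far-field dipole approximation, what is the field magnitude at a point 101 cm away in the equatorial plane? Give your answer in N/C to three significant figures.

E ≈ 6.43 N/C

Dipole fields scale as 1/r³ in the far field.
The axial field is twice the equatorial field at the same r, so the geometry factor is 1/2.
E₂ = E₁ · (1/2) · (r₁/r₂)³ = 828 · 0.5 · (25.2/101)³.
(r₁/r₂)³ = (0.2495)³ = 0.01553.
E₂ ≈ 6.430 N/C.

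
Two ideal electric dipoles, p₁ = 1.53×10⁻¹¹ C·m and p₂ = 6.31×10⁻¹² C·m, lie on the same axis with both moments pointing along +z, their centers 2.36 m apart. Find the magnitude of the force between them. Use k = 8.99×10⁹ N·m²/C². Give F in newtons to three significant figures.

On-axis field of dipole 1 at distance r: E = 2kp₁/r³. Force on dipole 2 is F = p₂·dE/dr (gradient along axis).
dE/dr = −6kp₁/r⁴, so |F| = 6kp₁p₂/r⁴ (attractive for aligned moments).
F = 6(8.99×10⁹)(1.53×10⁻¹¹)(6.31×10⁻¹²)/(2.36)⁴ = 1.679×10⁻¹³ N.

F ≈ 1.68×10⁻¹³ N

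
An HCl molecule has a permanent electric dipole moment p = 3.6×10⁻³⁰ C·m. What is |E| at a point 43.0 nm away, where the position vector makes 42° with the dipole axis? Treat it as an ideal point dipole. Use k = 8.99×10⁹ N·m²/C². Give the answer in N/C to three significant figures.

At angle θ the dipole field magnitude is E = (kp/r³)·√(1 + 3cos²θ).
kp/r³ = (8.99×10⁹)(3.60×10⁻³⁰) / (4.30×10⁻⁸)³ = 407.1 N/C.
√(1 + 3cos²42°) = √(1 + 3·0.5523) = √2.6568 ≈ 1.6300.
E ≈ 407.1 × 1.630 = 663.5 N/C.

E ≈ 663 N/C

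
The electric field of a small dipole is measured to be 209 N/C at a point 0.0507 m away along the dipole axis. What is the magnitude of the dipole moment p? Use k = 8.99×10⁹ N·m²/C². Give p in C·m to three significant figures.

On axis E = 2kp/r³, so p = Er³/(2k).
p = (209)·(0.0507)³ / (2·8.99×10⁹) = 1.515×10⁻¹² C·m.

p ≈ 1.51×10⁻¹² C·m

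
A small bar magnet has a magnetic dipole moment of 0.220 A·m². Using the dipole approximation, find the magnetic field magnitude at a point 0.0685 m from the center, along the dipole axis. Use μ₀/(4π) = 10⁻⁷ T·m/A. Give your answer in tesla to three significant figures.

B ≈ 1.37×10⁻⁴ T

On axis B = (μ₀/4π)·2m/r³.
B = 2·(10⁻⁷)·(0.220) / (0.0685)³ = 1.369×10⁻⁴ T.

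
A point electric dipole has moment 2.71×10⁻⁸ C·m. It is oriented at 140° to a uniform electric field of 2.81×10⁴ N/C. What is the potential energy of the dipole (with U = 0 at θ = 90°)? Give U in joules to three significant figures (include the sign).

U = −p·E = −pE cosθ.
U = −(2.71×10⁻⁸)(2.81×10⁴)·cos140° = 5.834×10⁻⁴ J.

U ≈ 5.83×10⁻⁴ J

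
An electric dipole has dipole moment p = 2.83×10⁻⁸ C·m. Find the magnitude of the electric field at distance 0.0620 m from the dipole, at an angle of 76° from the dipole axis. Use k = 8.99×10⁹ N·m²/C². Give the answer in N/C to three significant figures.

At angle θ the dipole field magnitude is E = (kp/r³)·√(1 + 3cos²θ).
kp/r³ = (8.99×10⁹)(2.83×10⁻⁸) / (0.0620)³ = 1.068×10⁶ N/C.
√(1 + 3cos²76°) = √(1 + 3·0.0585) = √1.1756 ≈ 1.0842.
E ≈ 1.068×10⁶ × 1.084 = 1.157×10⁶ N/C.

E ≈ 1.16×10⁶ N/C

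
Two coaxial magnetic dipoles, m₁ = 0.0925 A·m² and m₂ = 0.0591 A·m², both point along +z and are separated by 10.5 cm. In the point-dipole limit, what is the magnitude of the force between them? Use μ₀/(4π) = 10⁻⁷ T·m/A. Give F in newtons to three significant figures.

On-axis B of dipole 1: B = (μ₀/4π)·2m₁/r³. Force on dipole 2: F = m₂·dB/dr.
dB/dr = −(μ₀/4π)·6m₁/r⁴, so |F| = (μ₀/4π)·6m₁m₂/r⁴.
F = 6(10⁻⁷)(0.0925)(0.0591)/(0.105)⁴ = 2.699×10⁻⁵ N.

F ≈ 2.70×10⁻⁵ N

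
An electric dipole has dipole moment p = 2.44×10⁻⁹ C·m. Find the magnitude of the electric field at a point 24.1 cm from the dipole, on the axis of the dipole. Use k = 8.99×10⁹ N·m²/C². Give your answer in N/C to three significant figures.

On the dipole axis E = 2kp/r³.
E = 2·(8.99×10⁹)(2.44×10⁻⁹) / (0.241)³ = 3134 N/C.

E ≈ 3130 N/C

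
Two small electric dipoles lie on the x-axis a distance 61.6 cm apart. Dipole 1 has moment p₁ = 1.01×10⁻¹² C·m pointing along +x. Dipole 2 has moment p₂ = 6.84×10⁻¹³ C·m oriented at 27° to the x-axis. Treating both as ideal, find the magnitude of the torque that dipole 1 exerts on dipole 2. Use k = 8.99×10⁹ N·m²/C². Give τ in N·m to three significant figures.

τ ≈ 2.41×10⁻¹⁴ N·m

The second dipole sits on the axis of the first, so the field there is axial: E₁ = 2kp₁/r³ along +x.
E₁ = 2(8.99×10⁹)(1.01×10⁻¹²)/(0.616)³ = 0.07769 N/C.
Torque on the second dipole: τ = p₂ E₁ sinθ.
τ = (6.84×10⁻¹³)(0.07769)·sin27° = 2.413×10⁻¹⁴ N·m.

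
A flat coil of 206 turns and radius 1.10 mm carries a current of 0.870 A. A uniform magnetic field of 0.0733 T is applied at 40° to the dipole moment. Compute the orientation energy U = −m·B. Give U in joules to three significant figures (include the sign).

m = NIA = NIπa² = 206·(0.870)·π·(0.00110)² = 6.813×10⁻⁴ A·m².
U = −m·B = −mB cosθ.
U = −(6.813×10⁻⁴)(0.0733)·cos40° = -3.826×10⁻⁵ J.

U ≈ -3.83×10⁻⁵ J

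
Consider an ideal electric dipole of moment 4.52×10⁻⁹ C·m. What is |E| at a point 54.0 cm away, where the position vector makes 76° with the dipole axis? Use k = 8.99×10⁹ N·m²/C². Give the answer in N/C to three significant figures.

At angle θ the dipole field magnitude is E = (kp/r³)·√(1 + 3cos²θ).
kp/r³ = (8.99×10⁹)(4.52×10⁻⁹) / (0.540)³ = 258.1 N/C.
√(1 + 3cos²76°) = √(1 + 3·0.0585) = √1.1756 ≈ 1.0842.
E ≈ 258.1 × 1.084 = 279.8 N/C.

E ≈ 280 N/C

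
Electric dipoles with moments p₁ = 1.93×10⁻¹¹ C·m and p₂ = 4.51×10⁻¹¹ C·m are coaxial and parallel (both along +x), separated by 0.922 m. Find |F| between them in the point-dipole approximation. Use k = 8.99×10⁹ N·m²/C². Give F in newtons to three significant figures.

On-axis field of dipole 1 at distance r: E = 2kp₁/r³. Force on dipole 2 is F = p₂·dE/dr (gradient along axis).
dE/dr = −6kp₁/r⁴, so |F| = 6kp₁p₂/r⁴ (attractive for aligned moments).
F = 6(8.99×10⁹)(1.93×10⁻¹¹)(4.51×10⁻¹¹)/(0.922)⁴ = 6.497×10⁻¹¹ N.

F ≈ 6.50×10⁻¹¹ N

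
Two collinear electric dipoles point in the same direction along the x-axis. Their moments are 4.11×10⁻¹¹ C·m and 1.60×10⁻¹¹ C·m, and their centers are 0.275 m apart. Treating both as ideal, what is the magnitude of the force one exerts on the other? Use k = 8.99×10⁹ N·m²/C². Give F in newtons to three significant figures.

F ≈ 6.20×10⁻⁹ N

On-axis field of dipole 1 at distance r: E = 2kp₁/r³. Force on dipole 2 is F = p₂·dE/dr (gradient along axis).
dE/dr = −6kp₁/r⁴, so |F| = 6kp₁p₂/r⁴ (attractive for aligned moments).
F = 6(8.99×10⁹)(4.11×10⁻¹¹)(1.60×10⁻¹¹)/(0.275)⁴ = 6.202×10⁻⁹ N.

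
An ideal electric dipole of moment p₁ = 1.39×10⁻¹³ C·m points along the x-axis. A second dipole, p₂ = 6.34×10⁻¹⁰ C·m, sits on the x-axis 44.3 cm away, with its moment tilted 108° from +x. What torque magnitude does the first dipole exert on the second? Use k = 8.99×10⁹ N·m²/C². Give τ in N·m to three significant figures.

The second dipole sits on the axis of the first, so the field there is axial: E₁ = 2kp₁/r³ along +x.
E₁ = 2(8.99×10⁹)(1.39×10⁻¹³)/(0.443)³ = 0.02875 N/C.
Torque on the second dipole: τ = p₂ E₁ sinθ.
τ = (6.34×10⁻¹⁰)(0.02875)·sin108° = 1.733×10⁻¹¹ N·m.

τ ≈ 1.73×10⁻¹¹ N·m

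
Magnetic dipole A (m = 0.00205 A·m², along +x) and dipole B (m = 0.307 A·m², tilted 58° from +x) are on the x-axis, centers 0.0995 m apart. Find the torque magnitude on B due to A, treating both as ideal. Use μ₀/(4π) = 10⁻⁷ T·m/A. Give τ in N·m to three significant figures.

Dipole B is on the axis of dipole A, so B₁ there is axial: B₁ = (μ₀/4π)·2m₁/r³ along +x.
B₁ = 2(10⁻⁷)(0.00205)/(0.0995)³ = 4.162×10⁻⁷ T.
τ = m₂ B₁ sinθ.
τ = (0.307)(4.162×10⁻⁷)·sin58° = 1.084×10⁻⁷ N·m.

τ ≈ 1.08×10⁻⁷ N·m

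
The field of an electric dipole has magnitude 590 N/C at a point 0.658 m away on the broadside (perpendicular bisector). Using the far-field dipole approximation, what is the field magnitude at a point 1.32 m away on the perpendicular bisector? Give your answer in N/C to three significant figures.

E ≈ 73.1 N/C

Dipole fields scale as 1/r³ in the far field; the geometry is the same at both points.
E₂ = E₁ · (r₁/r₂)³ = 590 · (0.658/1.32)³.
(r₁/r₂)³ = (0.4985)³ = 0.1239.
E₂ ≈ 73.08 N/C.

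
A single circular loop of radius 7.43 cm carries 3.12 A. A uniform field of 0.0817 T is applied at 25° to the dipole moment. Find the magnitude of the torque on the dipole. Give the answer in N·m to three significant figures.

Magnetic moment m = IA = Iπa² = (3.12)·π·(0.0743)² = 0.05411 A·m².
Torque on a magnetic dipole: τ = mB sinθ.
τ = (0.05411)(0.0817)·sin25° = 0.001868 N·m.

τ ≈ 0.00187 N·m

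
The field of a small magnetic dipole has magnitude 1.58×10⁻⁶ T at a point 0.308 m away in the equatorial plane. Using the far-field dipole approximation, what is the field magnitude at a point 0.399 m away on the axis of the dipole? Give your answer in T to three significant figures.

Dipole fields scale as 1/r³ in the far field.
The axial field is twice the equatorial field at the same r, so the geometry factor is 2/1.
B₂ = B₁ · (2/1) · (r₁/r₂)³ = 1.58×10⁻⁶ · 2 · (0.308/0.399)³.
(r₁/r₂)³ = (0.7719)³ = 0.46.
B₂ ≈ 1.454×10⁻⁶ T.

B ≈ 1.45×10⁻⁶ T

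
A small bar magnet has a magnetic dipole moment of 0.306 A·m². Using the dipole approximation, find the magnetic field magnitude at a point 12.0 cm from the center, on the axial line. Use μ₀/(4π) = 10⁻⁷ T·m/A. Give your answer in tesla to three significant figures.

B ≈ 3.54×10⁻⁵ T

On axis B = (μ₀/4π)·2m/r³.
B = 2·(10⁻⁷)·(0.306) / (0.120)³ = 3.542×10⁻⁵ T.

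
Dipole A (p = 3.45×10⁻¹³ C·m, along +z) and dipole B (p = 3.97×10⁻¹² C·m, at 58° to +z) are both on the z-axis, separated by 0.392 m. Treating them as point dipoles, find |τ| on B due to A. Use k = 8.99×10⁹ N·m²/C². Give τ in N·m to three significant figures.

The second dipole sits on the axis of the first, so the field there is axial: E₁ = 2kp₁/r³ along +z.
E₁ = 2(8.99×10⁹)(3.45×10⁻¹³)/(0.392)³ = 0.1030 N/C.
Torque on the second dipole: τ = p₂ E₁ sinθ.
τ = (3.97×10⁻¹²)(0.1030)·sin58° = 3.467×10⁻¹³ N·m.

τ ≈ 3.47×10⁻¹³ N·m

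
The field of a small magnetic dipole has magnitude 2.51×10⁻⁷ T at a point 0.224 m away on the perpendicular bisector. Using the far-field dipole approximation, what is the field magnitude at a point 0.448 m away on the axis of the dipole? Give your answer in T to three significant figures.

B ≈ 6.28×10⁻⁸ T

Dipole fields scale as 1/r³ in the far field.
The axial field is twice the equatorial field at the same r, so the geometry factor is 2/1.
B₂ = B₁ · (2/1) · (r₁/r₂)³ = 2.51×10⁻⁷ · 2 · (0.224/0.448)³.
(r₁/r₂)³ = (0.5)³ = 0.125.
B₂ ≈ 6.275×10⁻⁸ T.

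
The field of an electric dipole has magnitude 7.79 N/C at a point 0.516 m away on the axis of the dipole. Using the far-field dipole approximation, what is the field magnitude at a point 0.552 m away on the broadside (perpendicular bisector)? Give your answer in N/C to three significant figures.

E ≈ 3.18 N/C

Dipole fields scale as 1/r³ in the far field.
The axial field is twice the equatorial field at the same r, so the geometry factor is 1/2.
E₂ = E₁ · (1/2) · (r₁/r₂)³ = 7.79 · 0.5 · (0.516/0.552)³.
(r₁/r₂)³ = (0.9348)³ = 0.8168.
E₂ ≈ 3.182 N/C.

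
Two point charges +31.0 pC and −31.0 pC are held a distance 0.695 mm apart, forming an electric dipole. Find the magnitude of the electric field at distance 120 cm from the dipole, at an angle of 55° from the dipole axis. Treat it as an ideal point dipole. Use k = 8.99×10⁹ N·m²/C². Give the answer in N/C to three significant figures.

Dipole moment p = qd = (3.10×10⁻¹¹ C)(6.95×10⁻⁴ m) = 2.155×10⁻¹⁴ C·m.
At angle θ the dipole field magnitude is E = (kp/r³)·√(1 + 3cos²θ).
kp/r³ = (8.99×10⁹)(2.155×10⁻¹⁴) / (1.20)³ = 1.121×10⁻⁴ N/C.
√(1 + 3cos²55°) = √(1 + 3·0.3290) = √1.9870 ≈ 1.4096.
E ≈ 1.121×10⁻⁴ × 1.410 = 1.580×10⁻⁴ N/C.

E ≈ 1.58×10⁻⁴ N/C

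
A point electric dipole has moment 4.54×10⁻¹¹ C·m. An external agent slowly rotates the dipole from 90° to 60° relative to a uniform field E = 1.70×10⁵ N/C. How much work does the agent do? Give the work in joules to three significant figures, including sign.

W_ext = ΔU = U(θ₂) − U(θ₁) = −pE cosθ₂ − (−pE cosθ₁) = pE(cosθ₁ − cosθ₂).
W = (4.54×10⁻¹¹)(1.70×10⁵)·(cos90° − cos60°) = (7.718×10⁻⁶)·(-0.5000) = -3.859×10⁻⁶ J.

W ≈ -3.86×10⁻⁶ J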